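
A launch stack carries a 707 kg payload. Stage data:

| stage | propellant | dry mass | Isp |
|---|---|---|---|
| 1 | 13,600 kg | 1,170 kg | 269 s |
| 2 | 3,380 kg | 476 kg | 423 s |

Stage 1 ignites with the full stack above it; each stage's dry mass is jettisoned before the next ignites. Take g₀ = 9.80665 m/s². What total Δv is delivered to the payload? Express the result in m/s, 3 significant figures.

Δv ≈ 8810 m/s

Ignition mass of stage 1 = 13,600+1,170 + 3,380+476 + 707 = 19,333 kg.
Stage 1: m₀ = 19,333 kg, m_f = 19,333 − 13,600 = 5,733 kg; Δv = 269×9.80665×ln(3.372) = 2638.0×1.2156 ≈ 3207 m/s.
Stage 2: m₀ = 4,563 kg, m_f = 4,563 − 3,380 = 1,183 kg; Δv = 423×9.80665×ln(3.857) = 4148.2×1.3499 ≈ 5600 m/s.
Total Δv = 3207 + 5600 = 8807 m/s.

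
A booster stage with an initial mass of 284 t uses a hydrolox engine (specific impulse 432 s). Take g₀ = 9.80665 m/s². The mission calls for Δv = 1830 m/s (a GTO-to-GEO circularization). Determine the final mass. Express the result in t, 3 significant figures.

final mass ≈ 184 t

v_e = Isp · g₀ = 432 × 9.80665 = 4236.5 m/s.
m₀/m_f = exp(Δv / v_e) = exp(1830 / 4236.5) = exp(0.4320) = 1.5403.
m_f = m₀ / 1.5403 = 284 / 1.5403 = 184.38 t.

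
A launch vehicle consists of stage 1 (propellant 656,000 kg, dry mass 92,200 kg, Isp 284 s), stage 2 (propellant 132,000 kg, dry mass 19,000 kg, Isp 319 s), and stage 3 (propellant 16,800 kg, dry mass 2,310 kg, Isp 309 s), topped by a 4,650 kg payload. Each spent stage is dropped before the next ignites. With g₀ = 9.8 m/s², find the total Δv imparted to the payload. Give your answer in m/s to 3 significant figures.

Δv ≈ 11600 m/s

Ignition mass of stage 1 = 656,000+92,200 + 132,000+19,000 + 16,800+2,310 + 4,650 = 922,960 kg.
Stage 1: m₀ = 922,960 kg, m_f = 922,960 − 656,000 = 266,960 kg; Δv = 284×9.8×ln(3.457) = 2783.2×1.2405 ≈ 3453 m/s.
Stage 2: m₀ = 174,760 kg, m_f = 174,760 − 132,000 = 42,760 kg; Δv = 319×9.8×ln(4.087) = 3126.2×1.4078 ≈ 4401 m/s.
Stage 3: m₀ = 23,760 kg, m_f = 23,760 − 16,800 = 6,960 kg; Δv = 309×9.8×ln(3.414) = 3028.2×1.2278 ≈ 3718 m/s.
Total Δv = 3453 + 4401 + 3718 = 11572 m/s.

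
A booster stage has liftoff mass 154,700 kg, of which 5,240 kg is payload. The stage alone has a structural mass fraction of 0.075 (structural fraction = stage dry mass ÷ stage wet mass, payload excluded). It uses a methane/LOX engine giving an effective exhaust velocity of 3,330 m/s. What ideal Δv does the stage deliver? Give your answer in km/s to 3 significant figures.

Stage wet mass = m₀ − payload = 154,700 − 5,240 = 149,460 kg.
Stage dry mass = ε × stage wet mass = 0.075 × 149,460 = 11,209.5 kg.
Burnout mass m_f = stage dry + payload = 11,209.5 + 5,240 = 16,449.5 kg.
Δv = v_e · ln(154,700/16,449.5) = 3330.0 × ln(9.405) = 3330.0 × 2.2412 ≈ 7463 m/s.

Δv ≈ 7.46 km/s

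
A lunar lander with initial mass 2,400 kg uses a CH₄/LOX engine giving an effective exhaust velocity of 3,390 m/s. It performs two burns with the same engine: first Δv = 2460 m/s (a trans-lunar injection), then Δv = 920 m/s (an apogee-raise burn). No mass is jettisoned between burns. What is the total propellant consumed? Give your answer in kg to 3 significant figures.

total propellant consumed ≈ 1510 kg

After the first burn: m = 2400 × exp(−2460/3390.0) = 2400 × 0.48400 = 1,161.6 kg.
After the second burn: m = 1,161.6 × exp(−920/3390.0) = 1,161.6 × 0.76232 = 885.511 kg.
Total propellant = m₀ − m_final = 2400 − 885.511 = 1,514.489 kg.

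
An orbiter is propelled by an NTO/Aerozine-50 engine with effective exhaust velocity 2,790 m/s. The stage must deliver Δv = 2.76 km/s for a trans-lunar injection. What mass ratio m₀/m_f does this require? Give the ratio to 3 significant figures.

mass ratio ≈ 2.69

From the ideal rocket equation, m₀/m_f = exp(Δv / v_e) = exp(2760 / 2790.0) = exp(0.9892) = 2.6892.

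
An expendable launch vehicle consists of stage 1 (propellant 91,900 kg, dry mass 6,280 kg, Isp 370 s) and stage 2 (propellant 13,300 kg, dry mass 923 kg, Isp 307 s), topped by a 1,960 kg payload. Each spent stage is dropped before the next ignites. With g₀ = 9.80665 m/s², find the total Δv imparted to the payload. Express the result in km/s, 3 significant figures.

Δv ≈ 11.1 km/s

Ignition mass of stage 1 = 91,900+6,280 + 13,300+923 + 1,960 = 114,363 kg.
Stage 1: m₀ = 114,363 kg, m_f = 114,363 − 91,900 = 22,463 kg; Δv = 370×9.80665×ln(5.091) = 3628.5×1.6275 ≈ 5905 m/s.
Stage 2: m₀ = 16,183 kg, m_f = 16,183 − 13,300 = 2,883 kg; Δv = 307×9.80665×ln(5.613) = 3010.6×1.7251 ≈ 5194 m/s.
Total Δv = 5905 + 5194 = 11099 m/s.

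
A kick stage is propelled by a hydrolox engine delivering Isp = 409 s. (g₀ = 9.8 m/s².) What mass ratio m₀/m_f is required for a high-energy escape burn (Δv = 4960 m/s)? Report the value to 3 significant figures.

v_e = Isp · g₀ = 409 × 9.8 = 4008.2 m/s.
Rocket equation: m₀/m_f = exp(Δv / v_e) = exp(4960 / 4008.2) = exp(1.2375) = 3.4469.

mass ratio ≈ 3.45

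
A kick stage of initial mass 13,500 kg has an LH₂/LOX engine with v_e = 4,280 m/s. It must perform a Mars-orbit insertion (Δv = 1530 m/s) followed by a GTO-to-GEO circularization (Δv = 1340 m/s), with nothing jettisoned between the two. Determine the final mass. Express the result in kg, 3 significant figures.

final mass ≈ 6900 kg

After the first burn: m = 13500 × exp(−1530/4280.0) = 13500 × 0.69944 = 9,442.44 kg.
After the second burn: m = 9,442.44 × exp(−1340/4280.0) = 9,442.44 × 0.73119 = 6,904.22 kg.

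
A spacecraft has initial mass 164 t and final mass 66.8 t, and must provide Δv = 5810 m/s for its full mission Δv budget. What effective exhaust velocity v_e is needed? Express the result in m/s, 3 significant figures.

ln(m₀/m_f) = ln(164000/66800) = ln(2.455) = 0.8982.
From the ideal rocket equation, v_e = Δv / ln(m₀/m_f) = 5810 / 0.8982 = 6468.8 m/s.

v_e ≈ 6470 m/s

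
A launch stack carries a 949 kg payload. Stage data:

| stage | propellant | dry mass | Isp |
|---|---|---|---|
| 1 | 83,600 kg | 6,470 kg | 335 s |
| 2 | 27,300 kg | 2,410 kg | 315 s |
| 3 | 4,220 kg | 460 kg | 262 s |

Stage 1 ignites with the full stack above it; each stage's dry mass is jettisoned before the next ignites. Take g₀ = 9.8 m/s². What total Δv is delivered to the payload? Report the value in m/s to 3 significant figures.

Ignition mass of stage 1 = 83,600+6,470 + 27,300+2,410 + 4,220+460 + 949 = 125,409 kg.
Stage 1: m₀ = 125,409 kg, m_f = 125,409 − 83,600 = 41,809 kg; Δv = 335×9.8×ln(3) = 3283.0×1.0985 ≈ 3606 m/s.
Stage 2: m₀ = 35,339 kg, m_f = 35,339 − 27,300 = 8,039 kg; Δv = 315×9.8×ln(4.396) = 3087.0×1.4807 ≈ 4571 m/s.
Stage 3: m₀ = 5,629 kg, m_f = 5,629 − 4,220 = 1,409 kg; Δv = 262×9.8×ln(3.995) = 2567.6×1.3851 ≈ 3556 m/s.
Total Δv = 3606 + 4571 + 3556 = 11733 m/s.

Δv ≈ 11700 m/s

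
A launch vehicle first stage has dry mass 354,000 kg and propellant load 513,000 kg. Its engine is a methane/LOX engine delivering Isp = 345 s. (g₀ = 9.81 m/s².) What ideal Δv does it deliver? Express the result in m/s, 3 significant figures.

Δv ≈ 3030 m/s

v_e = Isp · g₀ = 345 × 9.81 = 3384.5 m/s.
m₀ = m_dry + m_prop = 354,000 + 513,000 = 867,000 kg.
From the ideal rocket equation, Δv = v_e · ln(m₀/m_f) = 3384.5 × ln(2.449) = 3384.5 × 0.8957 ≈ 3031.6 m/s.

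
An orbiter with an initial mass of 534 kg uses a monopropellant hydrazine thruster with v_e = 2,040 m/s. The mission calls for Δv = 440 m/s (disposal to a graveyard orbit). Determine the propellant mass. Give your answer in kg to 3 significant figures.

propellant mass ≈ 104 kg

m₀/m_f = exp(Δv / v_e) = exp(440 / 2040.0) = exp(0.2157) = 1.2407.
m_f = 534 / 1.2407 = 430.402 kg, so propellant = m₀ − m_f = 534 − 430.402 = 103.598 kg.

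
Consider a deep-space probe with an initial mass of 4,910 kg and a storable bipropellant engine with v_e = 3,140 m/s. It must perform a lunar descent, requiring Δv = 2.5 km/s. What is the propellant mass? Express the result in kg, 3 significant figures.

propellant mass ≈ 2700 kg

From the ideal rocket equation, m₀/m_f = exp(Δv / v_e) = exp(2500 / 3140.0) = exp(0.7962) = 2.2171.
m_f = 4,910 / 2.2171 = 2,214.6 kg, so propellant = m₀ − m_f = 4,910 − 2,214.6 = 2,695.4 kg.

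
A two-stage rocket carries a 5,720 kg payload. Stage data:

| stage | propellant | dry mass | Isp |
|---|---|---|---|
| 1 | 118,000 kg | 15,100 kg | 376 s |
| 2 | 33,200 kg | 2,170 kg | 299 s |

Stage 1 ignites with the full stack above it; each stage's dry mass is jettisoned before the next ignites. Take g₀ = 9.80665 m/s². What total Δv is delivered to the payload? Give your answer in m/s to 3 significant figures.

Δv ≈ 9010 m/s

Ignition mass of stage 1 = 118,000+15,100 + 33,200+2,170 + 5,720 = 174,190 kg.
Stage 1: m₀ = 174,190 kg, m_f = 174,190 − 118,000 = 56,190 kg; Δv = 376×9.80665×ln(3.1) = 3687.3×1.1314 ≈ 4172 m/s.
Stage 2: m₀ = 41,090 kg, m_f = 41,090 − 33,200 = 7,890 kg; Δv = 299×9.80665×ln(5.208) = 2932.2×1.6502 ≈ 4839 m/s.
Total Δv = 4172 + 4839 = 9011 m/s.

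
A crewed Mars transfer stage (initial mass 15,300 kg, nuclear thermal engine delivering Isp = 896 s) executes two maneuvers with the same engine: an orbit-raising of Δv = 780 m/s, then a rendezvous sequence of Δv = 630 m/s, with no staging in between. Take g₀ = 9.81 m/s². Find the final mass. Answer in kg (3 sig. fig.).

v_e = Isp · g₀ = 896 × 9.81 = 8789.8 m/s.
After the first burn: m = 15300 × exp(−780/8789.8) = 15300 × 0.91508 = 14,000.7 kg.
After the second burn: m = 14,000.7 × exp(−630/8789.8) = 14,000.7 × 0.93083 = 13,032.3 kg.

final mass ≈ 13000 kg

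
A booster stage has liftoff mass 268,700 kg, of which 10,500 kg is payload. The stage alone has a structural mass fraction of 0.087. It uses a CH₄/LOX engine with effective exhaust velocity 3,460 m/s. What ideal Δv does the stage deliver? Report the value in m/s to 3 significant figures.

Δv ≈ 7260 m/s

Stage wet mass = m₀ − payload = 268,700 − 10,500 = 258,200 kg.
Stage dry mass = ε × stage wet mass = 0.087 × 258,200 = 22,463.4 kg.
Burnout mass m_f = stage dry + payload = 22,463.4 + 10,500 = 32,963.4 kg.
Using Δv = v_e ln(m₀/m_f): Δv = v_e · ln(268,700/32,963.4) = 3460.0 × ln(8.151) = 3460.0 × 2.0982 ≈ 7260 m/s.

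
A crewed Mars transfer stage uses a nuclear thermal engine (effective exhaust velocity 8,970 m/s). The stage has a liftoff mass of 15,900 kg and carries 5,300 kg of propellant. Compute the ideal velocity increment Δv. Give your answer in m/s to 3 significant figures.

m_f = m₀ − m_prop = 15,900 − 5,300 = 10,600 kg.
Δv = v_e · ln(m₀/m_f) = 8970.0 × ln(1.5) = 8970.0 × 0.4055 ≈ 3637.0 m/s.

Δv ≈ 3640 m/s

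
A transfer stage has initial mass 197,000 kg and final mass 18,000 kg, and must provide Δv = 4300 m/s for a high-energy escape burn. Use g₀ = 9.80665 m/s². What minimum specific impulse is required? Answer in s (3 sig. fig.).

Isp ≈ 183 s

ln(m₀/m_f) = ln(197000/18000) = ln(10.94) = 2.3928.
v_e = Δv / ln(m₀/m_f) = 4300 / 2.3928 = 1797.0 m/s.
Isp = v_e / g₀ = 1797.0 / 9.80665 = 183.2 s.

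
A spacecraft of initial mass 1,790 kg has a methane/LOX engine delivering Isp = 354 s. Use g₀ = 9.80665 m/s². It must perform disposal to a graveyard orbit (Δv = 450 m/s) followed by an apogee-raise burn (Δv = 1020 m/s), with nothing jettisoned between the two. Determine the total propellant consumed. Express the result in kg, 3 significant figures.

v_e = Isp · g₀ = 354 × 9.80665 = 3471.6 m/s.
After the first burn: m = 1790 × exp(−450/3471.6) = 1790 × 0.87842 = 1,572.37 kg.
After the second burn: m = 1,572.37 × exp(−1020/3471.6) = 1,572.37 × 0.74541 = 1,172.06 kg.
Total propellant = m₀ − m_final = 1790 − 1,172.06 = 617.94 kg.

total propellant consumed ≈ 618 kg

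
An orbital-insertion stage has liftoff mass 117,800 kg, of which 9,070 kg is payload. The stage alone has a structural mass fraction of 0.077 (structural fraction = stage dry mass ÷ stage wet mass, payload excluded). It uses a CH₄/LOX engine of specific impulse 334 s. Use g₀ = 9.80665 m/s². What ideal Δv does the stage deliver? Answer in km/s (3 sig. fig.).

Stage wet mass = m₀ − payload = 117,800 − 9,070 = 108,730 kg.
Stage dry mass = ε × stage wet mass = 0.077 × 108,730 = 8,372.21 kg.
Burnout mass m_f = stage dry + payload = 8,372.21 + 9,070 = 17,442.21 kg.
v_e = Isp · g₀ = 334 × 9.80665 = 3275.4 m/s.
Δv = v_e · ln(117,800/17,442.21) = 3275.4 × ln(6.754) = 3275.4 × 1.9101 ≈ 6256 m/s.

Δv ≈ 6.26 km/s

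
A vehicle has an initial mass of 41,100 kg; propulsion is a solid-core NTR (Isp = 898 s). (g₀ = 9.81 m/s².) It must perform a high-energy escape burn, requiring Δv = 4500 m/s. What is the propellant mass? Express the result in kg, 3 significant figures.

v_e = Isp · g₀ = 898 × 9.81 = 8809.4 m/s.
By the Tsiolkovsky rocket equation, m₀/m_f = exp(Δv / v_e) = exp(4500 / 8809.4) = exp(0.5108) = 1.6667.
m_f = 41,100 / 1.6667 = 24,659.5 kg, so propellant = m₀ − m_f = 41,100 − 24,659.5 = 16,440.5 kg.

propellant mass ≈ 16400 kg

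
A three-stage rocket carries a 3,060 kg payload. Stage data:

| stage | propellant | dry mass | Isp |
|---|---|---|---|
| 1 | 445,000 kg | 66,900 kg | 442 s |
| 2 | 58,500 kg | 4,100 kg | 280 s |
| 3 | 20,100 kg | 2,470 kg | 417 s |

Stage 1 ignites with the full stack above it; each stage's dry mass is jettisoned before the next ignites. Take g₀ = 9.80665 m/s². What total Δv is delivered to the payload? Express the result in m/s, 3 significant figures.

Ignition mass of stage 1 = 445,000+66,900 + 58,500+4,100 + 20,100+2,470 + 3,060 = 600,130 kg.
Stage 1: m₀ = 600,130 kg, m_f = 600,130 − 445,000 = 155,130 kg; Δv = 442×9.80665×ln(3.869) = 4334.5×1.3529 ≈ 5864 m/s.
Stage 2: m₀ = 88,230 kg, m_f = 88,230 − 58,500 = 29,730 kg; Δv = 280×9.80665×ln(2.968) = 2745.9×1.0878 ≈ 2987 m/s.
Stage 3: m₀ = 25,630 kg, m_f = 25,630 − 20,100 = 5,530 kg; Δv = 417×9.80665×ln(4.635) = 4089.4×1.5336 ≈ 6271 m/s.
Total Δv = 5864 + 2987 + 6271 = 15122 m/s.

Δv ≈ 15100 m/s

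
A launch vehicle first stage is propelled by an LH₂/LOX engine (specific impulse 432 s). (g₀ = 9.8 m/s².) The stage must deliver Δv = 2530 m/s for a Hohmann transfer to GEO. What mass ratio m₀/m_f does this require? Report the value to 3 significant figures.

mass ratio ≈ 1.82

v_e = Isp · g₀ = 432 × 9.8 = 4233.6 m/s.
By the Tsiolkovsky rocket equation, m₀/m_f = exp(Δv / v_e) = exp(2530 / 4233.6) = exp(0.5976) = 1.8178.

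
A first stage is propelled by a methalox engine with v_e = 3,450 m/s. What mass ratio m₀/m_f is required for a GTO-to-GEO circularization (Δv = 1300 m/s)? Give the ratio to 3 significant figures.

Using Δv = v_e ln(m₀/m_f): m₀/m_f = exp(Δv / v_e) = exp(1300 / 3450.0) = exp(0.3768) = 1.4576.

mass ratio ≈ 1.46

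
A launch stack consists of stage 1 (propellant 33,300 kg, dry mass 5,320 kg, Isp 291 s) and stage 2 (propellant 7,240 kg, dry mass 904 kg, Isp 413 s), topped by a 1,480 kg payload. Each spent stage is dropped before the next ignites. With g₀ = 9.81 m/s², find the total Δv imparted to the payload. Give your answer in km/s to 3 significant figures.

Ignition mass of stage 1 = 33,300+5,320 + 7,240+904 + 1,480 = 48,244 kg.
Stage 1: m₀ = 48,244 kg, m_f = 48,244 − 33,300 = 14,944 kg; Δv = 291×9.81×ln(3.228) = 2854.7×1.1720 ≈ 3346 m/s.
Stage 2: m₀ = 9,624 kg, m_f = 9,624 − 7,240 = 2,384 kg; Δv = 413×9.81×ln(4.037) = 4051.5×1.3955 ≈ 5654 m/s.
Total Δv = 3346 + 5654 = 9000 m/s.

Δv ≈ 9.00 km/s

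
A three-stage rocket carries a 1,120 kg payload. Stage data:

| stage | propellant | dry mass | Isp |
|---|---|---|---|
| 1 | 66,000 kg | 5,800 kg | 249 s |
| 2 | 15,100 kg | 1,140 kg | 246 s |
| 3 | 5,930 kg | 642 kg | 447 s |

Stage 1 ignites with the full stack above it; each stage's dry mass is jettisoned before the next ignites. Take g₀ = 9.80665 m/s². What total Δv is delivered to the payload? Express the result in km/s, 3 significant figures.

Δv ≈ 11.7 km/s

Ignition mass of stage 1 = 66,000+5,800 + 15,100+1,140 + 5,930+642 + 1,120 = 95,732 kg.
Stage 1: m₀ = 95,732 kg, m_f = 95,732 − 66,000 = 29,732 kg; Δv = 249×9.80665×ln(3.22) = 2441.9×1.1693 ≈ 2855 m/s.
Stage 2: m₀ = 23,932 kg, m_f = 23,932 − 15,100 = 8,832 kg; Δv = 246×9.80665×ln(2.71) = 2412.4×0.9968 ≈ 2405 m/s.
Stage 3: m₀ = 7,692 kg, m_f = 7,692 − 5,930 = 1,762 kg; Δv = 447×9.80665×ln(4.365) = 4383.6×1.4737 ≈ 6460 m/s.
Total Δv = 2855 + 2405 + 6460 = 11720 m/s.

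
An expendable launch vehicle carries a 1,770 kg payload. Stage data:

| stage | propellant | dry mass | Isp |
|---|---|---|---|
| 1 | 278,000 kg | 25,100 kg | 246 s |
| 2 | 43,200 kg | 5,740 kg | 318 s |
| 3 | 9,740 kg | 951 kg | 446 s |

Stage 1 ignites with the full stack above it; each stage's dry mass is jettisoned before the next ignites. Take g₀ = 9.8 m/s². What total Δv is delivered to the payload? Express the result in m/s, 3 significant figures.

Δv ≈ 13900 m/s

Ignition mass of stage 1 = 278,000+25,100 + 43,200+5,740 + 9,740+951 + 1,770 = 364,501 kg.
Stage 1: m₀ = 364,501 kg, m_f = 364,501 − 278,000 = 86,501 kg; Δv = 246×9.8×ln(4.214) = 2410.8×1.4384 ≈ 3468 m/s.
Stage 2: m₀ = 61,401 kg, m_f = 61,401 − 43,200 = 18,201 kg; Δv = 318×9.8×ln(3.373) = 3116.4×1.2159 ≈ 3789 m/s.
Stage 3: m₀ = 12,461 kg, m_f = 12,461 − 9,740 = 2,721 kg; Δv = 446×9.8×ln(4.58) = 4370.8×1.5216 ≈ 6651 m/s.
Total Δv = 3468 + 3789 + 6651 = 13908 m/s.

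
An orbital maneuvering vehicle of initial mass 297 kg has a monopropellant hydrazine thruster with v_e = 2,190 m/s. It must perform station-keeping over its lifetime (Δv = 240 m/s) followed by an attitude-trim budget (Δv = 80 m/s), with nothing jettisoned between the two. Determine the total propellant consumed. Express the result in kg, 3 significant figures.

After the first burn: m = 297 × exp(−240/2190.0) = 297 × 0.89620 = 266.171 kg.
After the second burn: m = 266.171 × exp(−80/2190.0) = 266.171 × 0.96413 = 256.623 kg.
Total propellant = m₀ − m_final = 297 − 256.623 = 40.377 kg.

total propellant consumed ≈ 40.4 kg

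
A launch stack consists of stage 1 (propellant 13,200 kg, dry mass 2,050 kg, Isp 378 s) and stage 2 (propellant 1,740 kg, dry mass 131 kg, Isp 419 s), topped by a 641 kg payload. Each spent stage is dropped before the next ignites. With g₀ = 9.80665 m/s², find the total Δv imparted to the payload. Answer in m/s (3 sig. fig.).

Δv ≈ 9890 m/s

Ignition mass of stage 1 = 13,200+2,050 + 1,740+131 + 641 = 17,762 kg.
Stage 1: m₀ = 17,762 kg, m_f = 17,762 − 13,200 = 4,562 kg; Δv = 378×9.80665×ln(3.893) = 3706.9×1.3593 ≈ 5039 m/s.
Stage 2: m₀ = 2,512 kg, m_f = 2,512 − 1,740 = 772 kg; Δv = 419×9.80665×ln(3.254) = 4109.0×1.1798 ≈ 4848 m/s.
Total Δv = 5039 + 4848 = 9887 m/s.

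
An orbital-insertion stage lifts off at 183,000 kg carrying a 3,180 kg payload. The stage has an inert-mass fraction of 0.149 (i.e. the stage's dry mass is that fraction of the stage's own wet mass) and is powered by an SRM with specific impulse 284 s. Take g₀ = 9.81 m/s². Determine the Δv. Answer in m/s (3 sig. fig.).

Stage wet mass = m₀ − payload = 183,000 − 3,180 = 179,820 kg.
Stage dry mass = ε × stage wet mass = 0.149 × 179,820 = 26,793.2 kg.
Burnout mass m_f = stage dry + payload = 26,793.2 + 3,180 = 29,973.2 kg.
v_e = Isp · g₀ = 284 × 9.81 = 2786.0 m/s.
Δv = v_e · ln(183,000/29,973.2) = 2786.0 × ln(6.105) = 2786.0 × 1.8092 ≈ 5040 m/s.

Δv ≈ 5040 m/s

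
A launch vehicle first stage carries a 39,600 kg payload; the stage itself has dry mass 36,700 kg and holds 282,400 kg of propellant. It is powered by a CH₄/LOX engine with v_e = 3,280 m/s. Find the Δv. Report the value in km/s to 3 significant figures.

m₀ = payload + dry + propellant = 39,600 + 36,700 + 282,400 = 358,700 kg.
m_f = payload + dry = 39,600 + 36,700 = 76,300 kg.
Rocket equation: Δv = v_e · ln(m₀/m_f) = 3280.0 × ln(4.701) = 3280.0 × 1.5478 ≈ 5076.8 m/s.

Δv ≈ 5.08 km/s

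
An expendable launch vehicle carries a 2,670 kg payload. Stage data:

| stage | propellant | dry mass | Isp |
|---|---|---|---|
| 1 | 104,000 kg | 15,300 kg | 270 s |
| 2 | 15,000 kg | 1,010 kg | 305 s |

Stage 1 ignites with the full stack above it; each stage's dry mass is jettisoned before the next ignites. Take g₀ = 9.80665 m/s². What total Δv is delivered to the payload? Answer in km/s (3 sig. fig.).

Δv ≈ 8.57 km/s

Ignition mass of stage 1 = 104,000+15,300 + 15,000+1,010 + 2,670 = 137,980 kg.
Stage 1: m₀ = 137,980 kg, m_f = 137,980 − 104,000 = 33,980 kg; Δv = 270×9.80665×ln(4.061) = 2647.8×1.4013 ≈ 3710 m/s.
Stage 2: m₀ = 18,680 kg, m_f = 18,680 − 15,000 = 3,680 kg; Δv = 305×9.80665×ln(5.076) = 2991.0×1.6245 ≈ 4859 m/s.
Total Δv = 3710 + 4859 = 8569 m/s.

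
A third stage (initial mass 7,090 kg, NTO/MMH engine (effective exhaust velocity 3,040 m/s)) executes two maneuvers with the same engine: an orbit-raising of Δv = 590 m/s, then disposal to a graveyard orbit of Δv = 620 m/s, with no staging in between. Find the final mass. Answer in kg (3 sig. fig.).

final mass ≈ 4760 kg

After the first burn: m = 7090 × exp(−590/3040.0) = 7090 × 0.82359 = 5,839.25 kg.
After the second burn: m = 5,839.25 × exp(−620/3040.0) = 5,839.25 × 0.81551 = 4,761.97 kg.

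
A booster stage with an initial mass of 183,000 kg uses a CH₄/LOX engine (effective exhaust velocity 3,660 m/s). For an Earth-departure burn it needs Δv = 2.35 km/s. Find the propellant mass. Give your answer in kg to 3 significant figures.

propellant mass ≈ 86700 kg

m₀/m_f = exp(Δv / v_e) = exp(2350 / 3660.0) = exp(0.6421) = 1.9004.
m_f = 183,000 / 1.9004 = 96,295.5 kg, so propellant = m₀ − m_f = 183,000 − 96,295.5 = 86,704.5 kg.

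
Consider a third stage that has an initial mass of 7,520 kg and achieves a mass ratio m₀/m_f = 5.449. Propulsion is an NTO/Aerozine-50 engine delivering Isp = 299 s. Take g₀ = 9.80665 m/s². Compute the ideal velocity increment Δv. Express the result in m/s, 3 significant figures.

Δv ≈ 4970 m/s

v_e = Isp · g₀ = 299 × 9.80665 = 2932.2 m/s.
Rocket equation: Δv = v_e · ln(5.449) = 2932.2 × 1.6954 ≈ 4971.3 m/s.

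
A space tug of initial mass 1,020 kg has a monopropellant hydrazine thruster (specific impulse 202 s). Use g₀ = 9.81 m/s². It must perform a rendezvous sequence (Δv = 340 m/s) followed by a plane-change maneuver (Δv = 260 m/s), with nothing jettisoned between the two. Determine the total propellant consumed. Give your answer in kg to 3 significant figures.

v_e = Isp · g₀ = 202 × 9.81 = 1981.6 m/s.
After the first burn: m = 1020 × exp(−340/1981.6) = 1020 × 0.84234 = 859.187 kg.
After the second burn: m = 859.187 × exp(−260/1981.6) = 859.187 × 0.87704 = 753.541 kg.
Total propellant = m₀ − m_final = 1020 − 753.541 = 266.459 kg.

total propellant consumed ≈ 266 kg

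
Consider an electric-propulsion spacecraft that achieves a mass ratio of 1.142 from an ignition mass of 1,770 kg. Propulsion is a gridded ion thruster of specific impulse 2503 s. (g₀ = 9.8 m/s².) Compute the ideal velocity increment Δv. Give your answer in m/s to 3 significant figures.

Δv ≈ 3260 m/s

v_e = Isp · g₀ = 2503 × 9.8 = 24529.4 m/s.
Using Δv = v_e ln(m₀/m_f): Δv = v_e · ln(1.142) = 24529.4 × 0.1328 ≈ 3257.0 m/s.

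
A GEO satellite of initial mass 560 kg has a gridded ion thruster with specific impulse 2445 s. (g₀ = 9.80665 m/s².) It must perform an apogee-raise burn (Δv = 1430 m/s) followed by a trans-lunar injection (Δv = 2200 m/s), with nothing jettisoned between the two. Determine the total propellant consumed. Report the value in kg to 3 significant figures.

total propellant consumed ≈ 78.7 kg

v_e = Isp · g₀ = 2445 × 9.80665 = 23977.3 m/s.
After the first burn: m = 560 × exp(−1430/23977.3) = 560 × 0.94210 = 527.576 kg.
After the second burn: m = 527.576 × exp(−2200/23977.3) = 527.576 × 0.91233 = 481.323 kg.
Total propellant = m₀ − m_final = 560 − 481.323 = 78.677 kg.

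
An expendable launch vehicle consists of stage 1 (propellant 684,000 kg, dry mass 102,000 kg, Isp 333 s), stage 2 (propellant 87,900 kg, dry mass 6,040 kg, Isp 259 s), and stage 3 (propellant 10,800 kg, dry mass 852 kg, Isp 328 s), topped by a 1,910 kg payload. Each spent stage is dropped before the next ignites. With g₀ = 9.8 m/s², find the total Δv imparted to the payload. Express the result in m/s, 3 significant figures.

Δv ≈ 14200 m/s

Ignition mass of stage 1 = 684,000+102,000 + 87,900+6,040 + 10,800+852 + 1,910 = 893,502 kg.
Stage 1: m₀ = 893,502 kg, m_f = 893,502 − 684,000 = 209,502 kg; Δv = 333×9.8×ln(4.265) = 3263.4×1.4504 ≈ 4733 m/s.
Stage 2: m₀ = 107,502 kg, m_f = 107,502 − 87,900 = 19,602 kg; Δv = 259×9.8×ln(5.484) = 2538.2×1.7019 ≈ 4320 m/s.
Stage 3: m₀ = 13,562 kg, m_f = 13,562 − 10,800 = 2,762 kg; Δv = 328×9.8×ln(4.91) = 3214.4×1.5913 ≈ 5115 m/s.
Total Δv = 4733 + 4320 + 5115 = 14168 m/s.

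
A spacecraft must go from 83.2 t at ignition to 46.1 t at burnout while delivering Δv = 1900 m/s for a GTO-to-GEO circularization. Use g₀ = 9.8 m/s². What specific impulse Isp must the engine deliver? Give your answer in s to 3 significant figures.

ln(m₀/m_f) = ln(83200/46100) = ln(1.805) = 0.5904.
Using Δv = v_e ln(m₀/m_f): v_e = Δv / ln(m₀/m_f) = 1900 / 0.5904 = 3218.0 m/s.
Isp = v_e / g₀ = 3218.0 / 9.8 = 328.4 s.

Isp ≈ 328 s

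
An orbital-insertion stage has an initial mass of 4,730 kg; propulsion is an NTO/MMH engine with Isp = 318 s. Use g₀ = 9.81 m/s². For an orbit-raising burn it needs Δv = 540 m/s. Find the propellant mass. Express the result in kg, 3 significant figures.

v_e = Isp · g₀ = 318 × 9.81 = 3119.6 m/s.
Using Δv = v_e ln(m₀/m_f): m₀/m_f = exp(Δv / v_e) = exp(540 / 3119.6) = exp(0.1731) = 1.1890.
m_f = 4,730 / 1.1890 = 3,978.13 kg, so propellant = m₀ − m_f = 4,730 − 3,978.13 = 751.87 kg.

propellant mass ≈ 752 kg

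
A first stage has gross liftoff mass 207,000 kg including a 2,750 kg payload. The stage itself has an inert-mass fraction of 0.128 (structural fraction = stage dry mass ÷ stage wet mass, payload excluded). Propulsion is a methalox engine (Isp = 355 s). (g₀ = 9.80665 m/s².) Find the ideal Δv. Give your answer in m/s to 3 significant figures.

Stage wet mass = m₀ − payload = 207,000 − 2,750 = 204,250 kg.
Stage dry mass = ε × stage wet mass = 0.128 × 204,250 = 26,144 kg.
Burnout mass m_f = stage dry + payload = 26,144 + 2,750 = 28,894 kg.
v_e = Isp · g₀ = 355 × 9.80665 = 3481.4 m/s.
Δv = v_e · ln(207,000/28,894) = 3481.4 × ln(7.164) = 3481.4 × 1.9691 ≈ 6855 m/s.

Δv ≈ 6860 m/s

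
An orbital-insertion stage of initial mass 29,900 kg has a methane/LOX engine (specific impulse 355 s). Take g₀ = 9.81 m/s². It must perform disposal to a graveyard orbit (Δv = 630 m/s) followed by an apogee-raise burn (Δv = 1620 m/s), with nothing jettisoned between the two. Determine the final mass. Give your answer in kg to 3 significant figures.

v_e = Isp · g₀ = 355 × 9.81 = 3482.6 m/s.
After the first burn: m = 29900 × exp(−630/3482.6) = 29900 × 0.83452 = 24,952.1 kg.
After the second burn: m = 24,952.1 × exp(−1620/3482.6) = 24,952.1 × 0.62802 = 15,670.4 kg.

final mass ≈ 15700 kg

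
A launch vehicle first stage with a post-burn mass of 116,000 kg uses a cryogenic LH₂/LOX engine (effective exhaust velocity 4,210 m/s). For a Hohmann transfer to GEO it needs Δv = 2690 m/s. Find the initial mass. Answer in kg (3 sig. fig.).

Rocket equation: m₀/m_f = exp(Δv / v_e) = exp(2690 / 4210.0) = exp(0.6390) = 1.8945.
m₀ = m_f × 1.8945 = 116,000 × 1.8945 = 219,762 kg.

initial mass ≈ 220000 kg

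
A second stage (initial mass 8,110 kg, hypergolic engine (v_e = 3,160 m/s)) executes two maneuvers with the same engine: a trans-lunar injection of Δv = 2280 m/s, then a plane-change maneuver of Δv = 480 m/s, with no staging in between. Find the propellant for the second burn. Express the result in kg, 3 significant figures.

propellant for the second burn ≈ 555 kg

After the first burn: m = 8110 × exp(−2280/3160.0) = 8110 × 0.48601 = 3,941.54 kg.
After the second burn: m = 3,941.54 × exp(−480/3160.0) = 3,941.54 × 0.85908 = 3,386.1 kg.
Second-burn propellant = 3,941.54 − 3,386.1 = 555.44 kg.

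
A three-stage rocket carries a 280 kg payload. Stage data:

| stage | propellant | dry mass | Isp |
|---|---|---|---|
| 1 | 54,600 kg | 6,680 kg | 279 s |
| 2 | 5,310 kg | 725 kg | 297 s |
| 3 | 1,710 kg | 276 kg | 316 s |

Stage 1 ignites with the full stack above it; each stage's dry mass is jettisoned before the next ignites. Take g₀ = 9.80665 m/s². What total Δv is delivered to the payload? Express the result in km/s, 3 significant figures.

Δv ≈ 11.5 km/s

Ignition mass of stage 1 = 54,600+6,680 + 5,310+725 + 1,710+276 + 280 = 69,581 kg.
Stage 1: m₀ = 69,581 kg, m_f = 69,581 − 54,600 = 14,981 kg; Δv = 279×9.80665×ln(4.645) = 2736.1×1.5357 ≈ 4202 m/s.
Stage 2: m₀ = 8,301 kg, m_f = 8,301 − 5,310 = 2,991 kg; Δv = 297×9.80665×ln(2.775) = 2912.6×1.0208 ≈ 2973 m/s.
Stage 3: m₀ = 2,266 kg, m_f = 2,266 − 1,710 = 556 kg; Δv = 316×9.80665×ln(4.076) = 3098.9×1.4050 ≈ 4354 m/s.
Total Δv = 4202 + 2973 + 4354 = 11529 m/s.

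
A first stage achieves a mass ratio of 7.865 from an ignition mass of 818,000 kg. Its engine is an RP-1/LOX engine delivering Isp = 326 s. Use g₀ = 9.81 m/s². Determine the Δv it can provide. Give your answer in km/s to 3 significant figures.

v_e = Isp · g₀ = 326 × 9.81 = 3198.1 m/s.
Using Δv = v_e ln(m₀/m_f): Δv = v_e · ln(7.865) = 3198.1 × 2.0624 ≈ 6595.8 m/s.

Δv ≈ 6.60 km/s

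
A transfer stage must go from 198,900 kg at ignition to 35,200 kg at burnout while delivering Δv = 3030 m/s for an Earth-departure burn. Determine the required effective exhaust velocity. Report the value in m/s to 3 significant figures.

v_e ≈ 1750 m/s

ln(m₀/m_f) = ln(198900/35200) = ln(5.651) = 1.7318.
Using Δv = v_e ln(m₀/m_f): v_e = Δv / ln(m₀/m_f) = 3030 / 1.7318 = 1749.7 m/s.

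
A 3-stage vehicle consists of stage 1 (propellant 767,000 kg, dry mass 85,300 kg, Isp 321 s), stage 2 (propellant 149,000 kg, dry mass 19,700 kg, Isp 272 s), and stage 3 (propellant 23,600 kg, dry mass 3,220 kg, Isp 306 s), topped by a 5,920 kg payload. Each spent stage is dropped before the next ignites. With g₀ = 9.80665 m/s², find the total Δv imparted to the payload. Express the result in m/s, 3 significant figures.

Ignition mass of stage 1 = 767,000+85,300 + 149,000+19,700 + 23,600+3,220 + 5,920 = 1,053,740 kg.
Stage 1: m₀ = 1,053,740 kg, m_f = 1,053,740 − 767,000 = 286,740 kg; Δv = 321×9.80665×ln(3.675) = 3147.9×1.3015 ≈ 4097 m/s.
Stage 2: m₀ = 201,440 kg, m_f = 201,440 − 149,000 = 52,440 kg; Δv = 272×9.80665×ln(3.841) = 2667.4×1.3458 ≈ 3590 m/s.
Stage 3: m₀ = 32,740 kg, m_f = 32,740 − 23,600 = 9,140 kg; Δv = 306×9.80665×ln(3.582) = 3000.8×1.2759 ≈ 3829 m/s.
Total Δv = 4097 + 3590 + 3829 = 11516 m/s.

Δv ≈ 11500 m/s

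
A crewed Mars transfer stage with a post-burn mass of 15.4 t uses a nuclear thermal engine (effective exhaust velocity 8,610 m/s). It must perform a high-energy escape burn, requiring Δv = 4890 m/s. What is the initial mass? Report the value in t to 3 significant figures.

By the Tsiolkovsky rocket equation, m₀/m_f = exp(Δv / v_e) = exp(4890 / 8610.0) = exp(0.5679) = 1.7646.
m₀ = m_f × 1.7646 = 15.4 × 1.7646 = 27.1748 t.

initial mass ≈ 27.2 t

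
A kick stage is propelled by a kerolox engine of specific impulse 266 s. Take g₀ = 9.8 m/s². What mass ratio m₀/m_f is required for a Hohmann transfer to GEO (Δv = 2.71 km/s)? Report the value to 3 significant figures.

v_e = Isp · g₀ = 266 × 9.8 = 2606.8 m/s.
By the Tsiolkovsky rocket equation, m₀/m_f = exp(Δv / v_e) = exp(2710 / 2606.8) = exp(1.0396) = 2.8281.

mass ratio ≈ 2.83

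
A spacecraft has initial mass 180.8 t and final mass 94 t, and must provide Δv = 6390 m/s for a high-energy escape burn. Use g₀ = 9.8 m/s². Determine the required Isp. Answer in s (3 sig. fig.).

ln(m₀/m_f) = ln(180800/94000) = ln(1.923) = 0.6541.
v_e = Δv / ln(m₀/m_f) = 6390 / 0.6541 = 9769.2 m/s.
Isp = v_e / g₀ = 9769.2 / 9.8 = 996.9 s.

Isp ≈ 997 s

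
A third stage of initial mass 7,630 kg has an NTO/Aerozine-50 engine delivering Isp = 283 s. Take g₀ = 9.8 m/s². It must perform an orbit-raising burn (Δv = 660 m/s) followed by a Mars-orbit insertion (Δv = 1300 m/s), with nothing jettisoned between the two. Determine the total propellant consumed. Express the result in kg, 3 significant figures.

total propellant consumed ≈ 3870 kg

v_e = Isp · g₀ = 283 × 9.8 = 2773.4 m/s.
After the first burn: m = 7630 × exp(−660/2773.4) = 7630 × 0.78822 = 6,014.12 kg.
After the second burn: m = 6,014.12 × exp(−1300/2773.4) = 6,014.12 × 0.62579 = 3,763.58 kg.
Total propellant = m₀ − m_final = 7630 − 3,763.58 = 3,866.42 kg.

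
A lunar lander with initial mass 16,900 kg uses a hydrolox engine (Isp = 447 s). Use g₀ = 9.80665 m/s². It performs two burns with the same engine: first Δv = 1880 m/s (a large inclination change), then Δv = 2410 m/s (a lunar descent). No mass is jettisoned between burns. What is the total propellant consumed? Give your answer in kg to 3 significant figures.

v_e = Isp · g₀ = 447 × 9.80665 = 4383.6 m/s.
After the first burn: m = 16900 × exp(−1880/4383.6) = 16900 × 0.65124 = 11,006 kg.
After the second burn: m = 11,006 × exp(−2410/4383.6) = 11,006 × 0.57708 = 6,351.34 kg.
Total propellant = m₀ − m_final = 16900 − 6,351.34 = 10,548.66 kg.

total propellant consumed ≈ 10500 kg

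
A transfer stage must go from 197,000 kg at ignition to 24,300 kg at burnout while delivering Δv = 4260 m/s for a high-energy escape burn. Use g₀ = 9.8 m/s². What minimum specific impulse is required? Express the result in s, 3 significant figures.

Isp ≈ 208 s

ln(m₀/m_f) = ln(197000/24300) = ln(8.107) = 2.0927.
v_e = Δv / ln(m₀/m_f) = 4260 / 2.0927 = 2035.6 m/s.
Isp = v_e / g₀ = 2035.6 / 9.8 = 207.7 s.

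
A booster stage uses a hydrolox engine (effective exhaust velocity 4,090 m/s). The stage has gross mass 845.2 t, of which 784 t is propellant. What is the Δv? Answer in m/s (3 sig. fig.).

m_f = m₀ − m_prop = 845.2 − 784 = 61.2 t.
Using Δv = v_e ln(m₀/m_f): Δv = v_e · ln(m₀/m_f) = 4090.0 × ln(13.81) = 4090.0 × 2.6254 ≈ 10738.0 m/s.

Δv ≈ 10700 m/s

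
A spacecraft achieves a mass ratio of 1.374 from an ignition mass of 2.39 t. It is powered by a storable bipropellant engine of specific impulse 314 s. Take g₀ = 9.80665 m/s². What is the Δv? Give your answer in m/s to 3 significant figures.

v_e = Isp · g₀ = 314 × 9.80665 = 3079.3 m/s.
Δv = v_e · ln(1.374) = 3079.3 × 0.3177 ≈ 978.4 m/s.

Δv ≈ 978 m/s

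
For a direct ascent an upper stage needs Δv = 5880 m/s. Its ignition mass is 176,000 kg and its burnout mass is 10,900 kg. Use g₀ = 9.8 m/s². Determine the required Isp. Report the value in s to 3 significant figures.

Isp ≈ 216 s

ln(m₀/m_f) = ln(176000/10900) = ln(16.15) = 2.7817.
By the Tsiolkovsky rocket equation, v_e = Δv / ln(m₀/m_f) = 5880 / 2.7817 = 2113.8 m/s.
Isp = v_e / g₀ = 2113.8 / 9.8 = 215.7 s.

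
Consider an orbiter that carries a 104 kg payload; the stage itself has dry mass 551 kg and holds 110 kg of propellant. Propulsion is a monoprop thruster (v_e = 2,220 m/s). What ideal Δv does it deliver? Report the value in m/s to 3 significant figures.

m₀ = payload + dry + propellant = 104 + 551 + 110 = 765 kg.
m_f = payload + dry = 104 + 551 = 655 kg.
Δv = v_e · ln(m₀/m_f) = 2220.0 × ln(1.168) = 2220.0 × 0.1552 ≈ 344.6 m/s.

Δv ≈ 345 m/s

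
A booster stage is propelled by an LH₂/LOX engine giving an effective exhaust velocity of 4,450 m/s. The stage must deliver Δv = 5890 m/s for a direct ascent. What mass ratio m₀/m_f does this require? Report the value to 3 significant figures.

mass ratio ≈ 3.76

m₀/m_f = exp(Δv / v_e) = exp(5890 / 4450.0) = exp(1.3236) = 3.7569.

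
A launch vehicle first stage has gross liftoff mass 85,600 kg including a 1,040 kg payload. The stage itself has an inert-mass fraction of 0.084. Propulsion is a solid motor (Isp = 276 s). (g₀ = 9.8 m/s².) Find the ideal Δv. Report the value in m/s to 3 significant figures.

Δv ≈ 6360 m/s

Stage wet mass = m₀ − payload = 85,600 − 1,040 = 84,560 kg.
Stage dry mass = ε × stage wet mass = 0.084 × 84,560 = 7,103.04 kg.
Burnout mass m_f = stage dry + payload = 7,103.04 + 1,040 = 8,143.04 kg.
v_e = Isp · g₀ = 276 × 9.8 = 2704.8 m/s.
Δv = v_e · ln(85,600/8,143.04) = 2704.8 × ln(10.51) = 2704.8 × 2.3525 ≈ 6363 m/s.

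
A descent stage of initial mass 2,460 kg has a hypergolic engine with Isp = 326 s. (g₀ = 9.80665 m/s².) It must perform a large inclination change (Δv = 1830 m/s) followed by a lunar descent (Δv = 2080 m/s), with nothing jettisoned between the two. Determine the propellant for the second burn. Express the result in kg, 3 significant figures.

propellant for the second burn ≈ 664 kg

v_e = Isp · g₀ = 326 × 9.80665 = 3197.0 m/s.
After the first burn: m = 2460 × exp(−1830/3197.0) = 2460 × 0.56416 = 1,387.83 kg.
After the second burn: m = 1,387.83 × exp(−2080/3197.0) = 1,387.83 × 0.52172 = 724.059 kg.
Second-burn propellant = 1,387.83 − 724.059 = 663.771 kg.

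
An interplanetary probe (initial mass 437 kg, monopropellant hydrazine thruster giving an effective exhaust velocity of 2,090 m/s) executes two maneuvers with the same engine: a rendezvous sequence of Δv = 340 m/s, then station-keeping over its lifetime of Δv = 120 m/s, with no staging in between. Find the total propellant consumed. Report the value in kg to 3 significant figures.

After the first burn: m = 437 × exp(−340/2090.0) = 437 × 0.84986 = 371.389 kg.
After the second burn: m = 371.389 × exp(−120/2090.0) = 371.389 × 0.94420 = 350.665 kg.
Total propellant = m₀ − m_final = 437 − 350.665 = 86.335 kg.

total propellant consumed ≈ 86.3 kg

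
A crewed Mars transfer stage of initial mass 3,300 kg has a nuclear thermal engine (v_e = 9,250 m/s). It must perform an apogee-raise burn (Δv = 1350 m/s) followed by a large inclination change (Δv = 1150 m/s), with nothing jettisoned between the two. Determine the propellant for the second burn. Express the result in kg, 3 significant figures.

After the first burn: m = 3300 × exp(−1350/9250.0) = 3300 × 0.86420 = 2,851.86 kg.
After the second burn: m = 2,851.86 × exp(−1150/9250.0) = 2,851.86 × 0.88309 = 2,518.45 kg.
Second-burn propellant = 2,851.86 − 2,518.45 = 333.41 kg.

propellant for the second burn ≈ 333 kg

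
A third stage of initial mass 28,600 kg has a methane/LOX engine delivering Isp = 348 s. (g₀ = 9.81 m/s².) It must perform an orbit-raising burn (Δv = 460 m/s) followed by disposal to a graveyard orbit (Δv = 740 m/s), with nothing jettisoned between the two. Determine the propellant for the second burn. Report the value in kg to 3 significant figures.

propellant for the second burn ≈ 4870 kg

v_e = Isp · g₀ = 348 × 9.81 = 3413.9 m/s.
After the first burn: m = 28600 × exp(−460/3413.9) = 28600 × 0.87394 = 24,994.7 kg.
After the second burn: m = 24,994.7 × exp(−740/3413.9) = 24,994.7 × 0.80512 = 20,123.7 kg.
Second-burn propellant = 24,994.7 − 20,123.7 = 4,871 kg.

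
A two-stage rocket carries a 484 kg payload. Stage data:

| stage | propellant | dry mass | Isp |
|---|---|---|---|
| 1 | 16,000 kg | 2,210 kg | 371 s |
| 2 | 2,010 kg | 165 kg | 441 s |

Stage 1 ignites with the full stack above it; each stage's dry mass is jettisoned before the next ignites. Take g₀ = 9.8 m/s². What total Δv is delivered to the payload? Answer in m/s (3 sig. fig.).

Ignition mass of stage 1 = 16,000+2,210 + 2,010+165 + 484 = 20,869 kg.
Stage 1: m₀ = 20,869 kg, m_f = 20,869 − 16,000 = 4,869 kg; Δv = 371×9.8×ln(4.286) = 3635.8×1.4554 ≈ 5291 m/s.
Stage 2: m₀ = 2,659 kg, m_f = 2,659 − 2,010 = 649 kg; Δv = 441×9.8×ln(4.097) = 4321.8×1.4103 ≈ 6095 m/s.
Total Δv = 5291 + 6095 = 11386 m/s.

Δv ≈ 11400 m/s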